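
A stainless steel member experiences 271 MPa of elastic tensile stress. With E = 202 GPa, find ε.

1.34×10⁻³

ε = σ/E = 271 / 202000 = 1.34×10⁻³.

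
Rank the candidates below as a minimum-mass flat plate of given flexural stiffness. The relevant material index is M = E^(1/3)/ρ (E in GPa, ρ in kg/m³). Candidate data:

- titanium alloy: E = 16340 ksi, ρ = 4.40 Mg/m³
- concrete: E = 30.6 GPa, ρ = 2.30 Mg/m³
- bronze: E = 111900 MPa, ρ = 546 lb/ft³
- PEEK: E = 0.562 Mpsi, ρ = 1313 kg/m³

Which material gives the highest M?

Normalizing units and computing the index:
  titanium alloy: E = 112.7 GPa, ρ = 4400 kg/m³
  concrete: E = 30.60 GPa, ρ = 2300 kg/m³
  bronze: E = 111.9 GPa, ρ = 8746 kg/m³
  PEEK: E = 3.875 GPa, ρ = 1313 kg/m³
  concrete: M = 1.36×10⁻³
  PEEK: M = 1.20×10⁻³
  titanium alloy: M = 1.10×10⁻³
  bronze: M = 0.551×10⁻³
The maximum is for concrete.

concrete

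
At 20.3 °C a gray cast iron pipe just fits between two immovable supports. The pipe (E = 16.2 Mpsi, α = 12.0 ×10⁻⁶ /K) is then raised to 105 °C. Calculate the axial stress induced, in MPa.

E = 16.2 Mpsi = 111.7 GPa.
ΔT = 84.70 K. Constrained thermal stress σ = E·α·ΔT = 111.7×10³ MPa × 12.0×10⁻⁶ × 84.70 = 114 MPa (compressive).

114 MPa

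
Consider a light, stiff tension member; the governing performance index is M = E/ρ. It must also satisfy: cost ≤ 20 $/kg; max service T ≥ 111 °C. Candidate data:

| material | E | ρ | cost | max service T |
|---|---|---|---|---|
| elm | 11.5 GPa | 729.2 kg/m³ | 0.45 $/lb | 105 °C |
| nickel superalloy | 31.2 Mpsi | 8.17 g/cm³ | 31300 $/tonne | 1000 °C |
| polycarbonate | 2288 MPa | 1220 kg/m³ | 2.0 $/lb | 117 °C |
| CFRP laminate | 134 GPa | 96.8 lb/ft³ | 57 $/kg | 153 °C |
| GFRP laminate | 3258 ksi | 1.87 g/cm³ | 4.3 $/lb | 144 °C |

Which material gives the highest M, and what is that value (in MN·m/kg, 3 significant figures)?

Screen on constraints: cost ≤ 20 $/kg; max service T ≥ 111 °C. Survivors: polycarbonate, GFRP laminate.
Normalizing units and computing the index:
  polycarbonate: E = 2.288 GPa, ρ = 1220 kg/m³
  GFRP laminate: E = 22.46 GPa, ρ = 1870 kg/m³
  GFRP laminate: M = 12.0 MN·m/kg
  polycarbonate: M = 1.88 MN·m/kg
GFRP laminate has the largest M.

GFRP laminate, M = 12.0 MN·m/kg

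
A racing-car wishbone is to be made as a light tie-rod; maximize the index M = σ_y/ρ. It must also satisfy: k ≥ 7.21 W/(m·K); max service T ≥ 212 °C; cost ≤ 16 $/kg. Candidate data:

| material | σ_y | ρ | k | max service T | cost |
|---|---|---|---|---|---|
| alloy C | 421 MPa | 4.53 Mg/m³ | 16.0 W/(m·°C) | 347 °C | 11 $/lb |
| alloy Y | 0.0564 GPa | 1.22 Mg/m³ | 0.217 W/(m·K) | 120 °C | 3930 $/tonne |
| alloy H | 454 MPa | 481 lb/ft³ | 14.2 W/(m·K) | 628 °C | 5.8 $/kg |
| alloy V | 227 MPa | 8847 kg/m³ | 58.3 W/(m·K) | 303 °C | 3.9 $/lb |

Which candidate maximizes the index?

alloy H

Screen on constraints: k ≥ 7.21 W/(m·K); max service T ≥ 212 °C; cost ≤ 16 $/kg. Survivors: alloy H, alloy V.
Convert each candidate to consistent units, then evaluate M:
  alloy H: σ_y = 454.0 MPa, ρ = 7705 kg/m³
  alloy V: σ_y = 227.0 MPa, ρ = 8847 kg/m³
  alloy H: M = 58.9 kN·m/kg
  alloy V: M = 25.7 kN·m/kg
Highest index: alloy H.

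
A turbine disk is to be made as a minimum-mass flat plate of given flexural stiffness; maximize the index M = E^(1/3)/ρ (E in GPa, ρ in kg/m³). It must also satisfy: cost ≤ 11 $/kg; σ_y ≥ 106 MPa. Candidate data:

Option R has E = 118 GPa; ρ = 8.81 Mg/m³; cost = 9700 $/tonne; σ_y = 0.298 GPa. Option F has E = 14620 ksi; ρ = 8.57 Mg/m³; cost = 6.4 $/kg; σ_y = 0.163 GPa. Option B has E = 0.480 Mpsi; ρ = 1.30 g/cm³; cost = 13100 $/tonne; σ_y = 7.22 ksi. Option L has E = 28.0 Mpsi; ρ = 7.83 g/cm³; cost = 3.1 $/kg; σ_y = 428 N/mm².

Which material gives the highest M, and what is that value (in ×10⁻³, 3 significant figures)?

option L, M = 0.738×10⁻³

Screen on constraints: cost ≤ 11 $/kg; σ_y ≥ 106 MPa. Survivors: option R, option F, option L.
Convert each candidate to consistent units, then evaluate M:
  option R: E = 118.0 GPa, ρ = 8810 kg/m³
  option F: E = 100.8 GPa, ρ = 8570 kg/m³
  option L: E = 193.1 GPa, ρ = 7830 kg/m³
  option L: M = 0.738×10⁻³
  option R: M = 0.557×10⁻³
  option F: M = 0.543×10⁻³
Option L ranks first.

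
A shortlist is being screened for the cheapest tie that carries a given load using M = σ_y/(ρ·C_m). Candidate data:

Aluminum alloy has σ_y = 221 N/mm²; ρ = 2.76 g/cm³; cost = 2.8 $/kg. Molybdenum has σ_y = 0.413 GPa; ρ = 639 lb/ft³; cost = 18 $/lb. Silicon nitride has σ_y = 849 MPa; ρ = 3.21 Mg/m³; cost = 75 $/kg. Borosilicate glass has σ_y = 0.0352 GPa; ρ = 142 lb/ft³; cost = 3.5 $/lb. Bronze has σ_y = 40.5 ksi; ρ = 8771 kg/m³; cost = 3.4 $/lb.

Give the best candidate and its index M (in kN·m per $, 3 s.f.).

Convert each candidate to consistent units, then evaluate M:
  aluminum alloy: σ_y = 221.0 MPa, ρ = 2760 kg/m³, cost = 2.800 $/kg
  molybdenum: σ_y = 413.0 MPa, ρ = 10240 kg/m³, cost = 39.68 $/kg
  silicon nitride: σ_y = 849.0 MPa, ρ = 3210 kg/m³, cost = 75.00 $/kg
  borosilicate glass: σ_y = 35.20 MPa, ρ = 2275 kg/m³, cost = 7.716 $/kg
  bronze: σ_y = 279.2 MPa, ρ = 8771 kg/m³, cost = 7.496 $/kg
  aluminum alloy: M = 28.6 kN·m per $
  bronze: M = 4.25 kN·m per $
  silicon nitride: M = 3.53 kN·m per $
  borosilicate glass: M = 2.01 kN·m per $
  molybdenum: M = 1.02 kN·m per $
Aluminum alloy ranks first.

aluminum alloy, M = 28.6 kN·m per $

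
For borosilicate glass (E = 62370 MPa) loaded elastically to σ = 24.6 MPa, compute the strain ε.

E = 62370 MPa = 62.37 GPa = 62370 MPa.
ε = σ/E = 24.6 / 62370 = 3.94×10⁻⁴.

3.94×10⁻⁴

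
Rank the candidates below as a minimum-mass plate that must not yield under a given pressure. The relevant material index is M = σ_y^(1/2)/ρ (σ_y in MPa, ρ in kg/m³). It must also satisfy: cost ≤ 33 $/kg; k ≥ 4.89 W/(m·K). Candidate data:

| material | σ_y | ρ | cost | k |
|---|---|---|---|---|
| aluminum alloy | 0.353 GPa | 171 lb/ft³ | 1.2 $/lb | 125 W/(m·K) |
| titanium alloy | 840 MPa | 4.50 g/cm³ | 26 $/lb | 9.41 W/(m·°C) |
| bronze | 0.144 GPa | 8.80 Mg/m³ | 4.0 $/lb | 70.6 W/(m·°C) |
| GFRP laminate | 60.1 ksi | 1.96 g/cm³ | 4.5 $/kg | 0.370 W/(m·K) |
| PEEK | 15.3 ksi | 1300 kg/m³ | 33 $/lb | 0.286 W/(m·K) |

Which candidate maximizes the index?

Screen on constraints: cost ≤ 33 $/kg; k ≥ 4.89 W/(m·K). Survivors: aluminum alloy, bronze.
Normalizing units and computing the index:
  aluminum alloy: σ_y = 353.0 MPa, ρ = 2739 kg/m³
  bronze: σ_y = 144.0 MPa, ρ = 8800 kg/m³
  aluminum alloy: M = 6.86×10⁻³
  bronze: M = 1.36×10⁻³
Highest index: aluminum alloy.

aluminum alloy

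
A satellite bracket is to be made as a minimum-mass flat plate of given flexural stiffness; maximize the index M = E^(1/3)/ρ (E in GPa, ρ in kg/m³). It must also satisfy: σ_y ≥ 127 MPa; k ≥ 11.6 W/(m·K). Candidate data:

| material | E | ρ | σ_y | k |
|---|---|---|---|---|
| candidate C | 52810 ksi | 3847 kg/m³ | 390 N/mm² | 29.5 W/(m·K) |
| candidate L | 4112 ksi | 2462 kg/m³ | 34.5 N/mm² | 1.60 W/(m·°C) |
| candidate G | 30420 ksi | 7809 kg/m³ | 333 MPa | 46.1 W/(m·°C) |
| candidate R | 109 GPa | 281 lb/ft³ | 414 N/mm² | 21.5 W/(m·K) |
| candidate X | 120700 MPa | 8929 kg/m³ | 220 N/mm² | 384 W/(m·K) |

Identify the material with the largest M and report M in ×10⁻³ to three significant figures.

candidate C, M = 1.86×10⁻³

Screen on constraints: σ_y ≥ 127 MPa; k ≥ 11.6 W/(m·K). Survivors: candidate C, candidate G, candidate R, candidate X.
In SI units:
  candidate C: E = 364.1 GPa, ρ = 3847 kg/m³
  candidate G: E = 209.7 GPa, ρ = 7809 kg/m³
  candidate R: E = 109.0 GPa, ρ = 4501 kg/m³
  candidate X: E = 120.7 GPa, ρ = 8929 kg/m³
  candidate C: M = 1.86×10⁻³
  candidate R: M = 1.06×10⁻³
  candidate G: M = 0.761×10⁻³
  candidate X: M = 0.553×10⁻³
The maximum is for candidate C.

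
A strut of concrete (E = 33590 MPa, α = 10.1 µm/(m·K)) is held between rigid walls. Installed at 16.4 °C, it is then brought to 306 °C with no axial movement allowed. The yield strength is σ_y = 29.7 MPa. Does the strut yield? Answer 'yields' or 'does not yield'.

E = 33590 MPa = 33.59 GPa.
ΔT = 289.6 K. Constrained thermal stress σ = E·α·ΔT = 33.59×10³ MPa × 10.1×10⁻⁶ × 289.6 = 98.2 MPa (compressive).
Compare to σ_y = 29.7 MPa: σ ≥ σ_y, so it yields.

yields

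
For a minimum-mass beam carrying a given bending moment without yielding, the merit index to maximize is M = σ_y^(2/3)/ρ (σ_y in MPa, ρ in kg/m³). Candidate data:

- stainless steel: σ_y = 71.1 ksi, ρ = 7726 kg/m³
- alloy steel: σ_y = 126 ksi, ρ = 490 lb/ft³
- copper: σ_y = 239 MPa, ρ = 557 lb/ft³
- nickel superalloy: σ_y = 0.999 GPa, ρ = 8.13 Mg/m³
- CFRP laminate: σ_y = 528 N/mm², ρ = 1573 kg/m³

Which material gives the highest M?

CFRP laminate

Convert each candidate to consistent units, then evaluate M:
  stainless steel: σ_y = 490.2 MPa, ρ = 7726 kg/m³
  alloy steel: σ_y = 868.7 MPa, ρ = 7849 kg/m³
  copper: σ_y = 239.0 MPa, ρ = 8922 kg/m³
  nickel superalloy: σ_y = 999.0 MPa, ρ = 8130 kg/m³
  CFRP laminate: σ_y = 528.0 MPa, ρ = 1573 kg/m³
  CFRP laminate: M = 41.5×10⁻³
  nickel superalloy: M = 12.3×10⁻³
  alloy steel: M = 11.6×10⁻³
  stainless steel: M = 8.05×10⁻³
  copper: M = 4.32×10⁻³
CFRP laminate has the largest M.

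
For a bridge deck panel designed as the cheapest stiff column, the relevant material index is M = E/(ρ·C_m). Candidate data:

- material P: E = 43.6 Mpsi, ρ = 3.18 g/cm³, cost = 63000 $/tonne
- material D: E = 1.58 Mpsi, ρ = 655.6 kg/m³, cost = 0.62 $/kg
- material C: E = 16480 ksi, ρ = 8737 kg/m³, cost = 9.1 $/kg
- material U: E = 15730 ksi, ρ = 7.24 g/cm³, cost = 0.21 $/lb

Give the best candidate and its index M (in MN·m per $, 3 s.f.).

material U, M = 32.4 MN·m per $

Normalizing units and computing the index:
  material P: E = 300.6 GPa, ρ = 3180 kg/m³, cost = 63.00 $/kg
  material D: E = 10.89 GPa, ρ = 655.6 kg/m³, cost = 0.6200 $/kg
  material C: E = 113.6 GPa, ρ = 8737 kg/m³, cost = 9.100 $/kg
  material U: E = 108.5 GPa, ρ = 7240 kg/m³, cost = 0.4630 $/kg
  material U: M = 32.4 MN·m per $
  material D: M = 26.8 MN·m per $
  material P: M = 1.50 MN·m per $
  material C: M = 1.43 MN·m per $
Material U has the largest M.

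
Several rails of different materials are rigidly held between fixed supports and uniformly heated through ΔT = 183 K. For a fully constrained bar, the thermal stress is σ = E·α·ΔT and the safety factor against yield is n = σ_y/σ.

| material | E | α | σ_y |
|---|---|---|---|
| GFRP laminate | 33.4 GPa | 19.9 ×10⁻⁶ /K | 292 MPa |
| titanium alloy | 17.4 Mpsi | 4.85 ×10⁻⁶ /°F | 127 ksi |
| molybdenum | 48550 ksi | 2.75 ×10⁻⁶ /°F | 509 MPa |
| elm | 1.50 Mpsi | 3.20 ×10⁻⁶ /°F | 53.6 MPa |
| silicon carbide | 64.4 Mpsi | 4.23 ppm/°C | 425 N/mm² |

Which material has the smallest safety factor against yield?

silicon carbide

In consistent units (E in GPa, α in ×10⁻⁶/K, σ_y in MPa):
  GFRP laminate: E = 33.40, α = 19.9, σ_y = 292.0 → σ = 122 MPa, n = 2.40
  titanium alloy: E = 120.0, α = 8.73, σ_y = 875.6 → σ = 192 MPa, n = 4.57
  molybdenum: E = 334.7, α = 4.95, σ_y = 509.0 → σ = 303 MPa, n = 1.68
  elm: E = 10.34, α = 5.76, σ_y = 53.60 → σ = 10.9 MPa, n = 4.92
  silicon carbide: E = 444.0, α = 4.23, σ_y = 425.0 → σ = 344 MPa, n = 1.24
Smallest n: silicon carbide with n = 1.24.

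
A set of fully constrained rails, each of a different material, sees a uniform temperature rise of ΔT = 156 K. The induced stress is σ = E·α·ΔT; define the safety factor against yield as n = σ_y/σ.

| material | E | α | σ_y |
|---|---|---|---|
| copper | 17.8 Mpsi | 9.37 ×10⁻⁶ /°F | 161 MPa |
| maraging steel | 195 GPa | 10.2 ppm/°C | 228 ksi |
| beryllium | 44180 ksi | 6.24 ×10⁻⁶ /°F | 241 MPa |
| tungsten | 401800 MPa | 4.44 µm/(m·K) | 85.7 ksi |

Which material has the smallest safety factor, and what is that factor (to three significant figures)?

beryllium, n = 0.452

Converting E to GPa, α to ×10⁻⁶/K, σ_y to MPa, then σ and n for each:
  copper: E = 122.7, α = 16.9, σ_y = 161.0 → σ = 323 MPa, n = 0.499
  maraging steel: E = 195.0, α = 10.2, σ_y = 1572 → σ = 310 MPa, n = 5.07
  beryllium: E = 304.6, α = 11.2, σ_y = 241.0 → σ = 534 MPa, n = 0.452
  tungsten: E = 401.8, α = 4.44, σ_y = 590.9 → σ = 278 MPa, n = 2.12
Beryllium has the lowest safety factor, n = 0.452.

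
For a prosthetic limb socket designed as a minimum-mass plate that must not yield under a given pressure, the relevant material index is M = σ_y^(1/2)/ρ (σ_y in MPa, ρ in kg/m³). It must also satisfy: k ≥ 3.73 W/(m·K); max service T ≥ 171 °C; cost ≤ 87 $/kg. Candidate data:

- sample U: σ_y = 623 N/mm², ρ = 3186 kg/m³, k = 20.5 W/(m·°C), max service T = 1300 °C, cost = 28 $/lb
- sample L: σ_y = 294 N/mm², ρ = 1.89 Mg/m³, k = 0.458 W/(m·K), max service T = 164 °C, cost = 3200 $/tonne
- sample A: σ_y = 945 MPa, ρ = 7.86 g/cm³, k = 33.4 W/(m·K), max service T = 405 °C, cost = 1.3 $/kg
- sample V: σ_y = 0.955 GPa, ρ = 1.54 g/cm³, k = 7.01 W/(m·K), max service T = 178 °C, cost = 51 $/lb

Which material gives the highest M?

sample U

Screen on constraints: k ≥ 3.73 W/(m·K); max service T ≥ 171 °C; cost ≤ 87 $/kg. Survivors: sample U, sample A.
In SI units:
  sample U: σ_y = 623.0 MPa, ρ = 3186 kg/m³
  sample A: σ_y = 945.0 MPa, ρ = 7860 kg/m³
  sample U: M = 7.83×10⁻³
  sample A: M = 3.91×10⁻³
The maximum is for sample U.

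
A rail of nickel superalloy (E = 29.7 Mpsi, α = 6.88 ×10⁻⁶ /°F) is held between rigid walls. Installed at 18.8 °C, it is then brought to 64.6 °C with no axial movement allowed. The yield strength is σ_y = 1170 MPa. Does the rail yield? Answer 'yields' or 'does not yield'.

does not yield

E = 29.7 Mpsi = 204.8 GPa.
α = 6.88×10⁻⁶/°F × 9/5 = 12.4×10⁻⁶/K.
ΔT = 45.80 K. Constrained thermal stress σ = E·α·ΔT = 204.8×10³ MPa × 12.4×10⁻⁶ × 45.80 = 116 MPa (compressive).
Compare to σ_y = 1170 MPa: σ < σ_y, so it does not yield.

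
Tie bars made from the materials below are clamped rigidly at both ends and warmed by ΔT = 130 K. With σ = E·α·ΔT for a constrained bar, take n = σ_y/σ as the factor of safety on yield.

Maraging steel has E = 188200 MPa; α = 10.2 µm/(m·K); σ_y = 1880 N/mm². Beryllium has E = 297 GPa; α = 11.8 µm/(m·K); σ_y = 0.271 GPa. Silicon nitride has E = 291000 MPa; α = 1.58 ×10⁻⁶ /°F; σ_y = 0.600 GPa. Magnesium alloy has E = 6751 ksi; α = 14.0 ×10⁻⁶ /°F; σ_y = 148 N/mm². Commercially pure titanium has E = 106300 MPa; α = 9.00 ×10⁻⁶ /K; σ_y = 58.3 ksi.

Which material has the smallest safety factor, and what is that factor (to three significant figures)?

beryllium, n = 0.595

With everything in SI (GPa, ×10⁻⁶/K, MPa):
  maraging steel: E = 188.2, α = 10.2, σ_y = 1880 → σ = 250 MPa, n = 7.53
  beryllium: E = 297.0, α = 11.8, σ_y = 271.0 → σ = 456 MPa, n = 0.595
  silicon nitride: E = 291.0, α = 2.84, σ_y = 600.0 → σ = 108 MPa, n = 5.58
  magnesium alloy: E = 46.55, α = 25.2, σ_y = 148.0 → σ = 152 MPa, n = 0.971
  commercially pure titanium: E = 106.3, α = 9.00, σ_y = 402.0 → σ = 124 MPa, n = 3.23
The minimum is beryllium at n = 0.595.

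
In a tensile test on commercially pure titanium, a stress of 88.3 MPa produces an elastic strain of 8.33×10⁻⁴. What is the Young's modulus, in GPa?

106 GPa

E = σ/ε = 88.3 MPa / 8.33×10⁻⁴ = 106000 MPa = 106 GPa.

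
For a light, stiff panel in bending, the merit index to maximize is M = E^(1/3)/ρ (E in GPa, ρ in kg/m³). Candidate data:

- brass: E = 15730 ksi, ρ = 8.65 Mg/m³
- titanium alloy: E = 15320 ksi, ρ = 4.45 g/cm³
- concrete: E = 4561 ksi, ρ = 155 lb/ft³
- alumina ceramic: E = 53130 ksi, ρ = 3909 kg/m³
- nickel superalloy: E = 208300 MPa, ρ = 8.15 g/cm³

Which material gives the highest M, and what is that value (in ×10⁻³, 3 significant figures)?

alumina ceramic, M = 1.83×10⁻³

Normalizing units and computing the index:
  brass: E = 108.5 GPa, ρ = 8650 kg/m³
  titanium alloy: E = 105.6 GPa, ρ = 4450 kg/m³
  concrete: E = 31.45 GPa, ρ = 2483 kg/m³
  alumina ceramic: E = 366.3 GPa, ρ = 3909 kg/m³
  nickel superalloy: E = 208.3 GPa, ρ = 8150 kg/m³
  alumina ceramic: M = 1.83×10⁻³
  concrete: M = 1.27×10⁻³
  titanium alloy: M = 1.06×10⁻³
  nickel superalloy: M = 0.727×10⁻³
  brass: M = 0.551×10⁻³
Alumina ceramic has the largest M.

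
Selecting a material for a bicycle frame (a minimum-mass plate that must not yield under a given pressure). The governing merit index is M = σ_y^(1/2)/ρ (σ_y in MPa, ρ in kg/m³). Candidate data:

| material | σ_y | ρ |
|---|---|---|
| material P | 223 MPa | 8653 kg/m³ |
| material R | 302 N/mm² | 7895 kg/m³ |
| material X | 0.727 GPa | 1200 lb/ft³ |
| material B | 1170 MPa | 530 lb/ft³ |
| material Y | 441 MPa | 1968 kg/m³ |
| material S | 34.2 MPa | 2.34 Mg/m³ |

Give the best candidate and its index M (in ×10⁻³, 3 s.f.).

material Y, M = 10.7×10⁻³

After converting to SI:
  material P: σ_y = 223.0 MPa, ρ = 8653 kg/m³
  material R: σ_y = 302.0 MPa, ρ = 7895 kg/m³
  material X: σ_y = 727.0 MPa, ρ = 19220 kg/m³
  material B: σ_y = 1170 MPa, ρ = 8490 kg/m³
  material Y: σ_y = 441.0 MPa, ρ = 1968 kg/m³
  material S: σ_y = 34.20 MPa, ρ = 2340 kg/m³
  material Y: M = 10.7×10⁻³
  material B: M = 4.03×10⁻³
  material S: M = 2.50×10⁻³
  material R: M = 2.20×10⁻³
  material P: M = 1.73×10⁻³
  material X: M = 1.40×10⁻³
Material Y ranks first.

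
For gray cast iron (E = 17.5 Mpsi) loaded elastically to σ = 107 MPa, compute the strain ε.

8.87×10⁻⁴

E = 17.5 Mpsi = 120.7 GPa = 120700 MPa.
ε = σ/E = 107 / 120700 = 8.87×10⁻⁴.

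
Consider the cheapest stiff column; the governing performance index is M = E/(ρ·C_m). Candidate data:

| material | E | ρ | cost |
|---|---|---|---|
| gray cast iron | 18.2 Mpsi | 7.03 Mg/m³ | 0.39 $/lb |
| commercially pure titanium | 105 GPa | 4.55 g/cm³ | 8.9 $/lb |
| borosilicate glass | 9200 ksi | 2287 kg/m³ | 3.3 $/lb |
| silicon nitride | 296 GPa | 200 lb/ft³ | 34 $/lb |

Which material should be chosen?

gray cast iron

Convert each candidate to consistent units, then evaluate M:
  gray cast iron: E = 125.5 GPa, ρ = 7030 kg/m³, cost = 0.8598 $/kg
  commercially pure titanium: E = 105.0 GPa, ρ = 4550 kg/m³, cost = 19.62 $/kg
  borosilicate glass: E = 63.43 GPa, ρ = 2287 kg/m³, cost = 7.275 $/kg
  silicon nitride: E = 296.0 GPa, ρ = 3204 kg/m³, cost = 74.96 $/kg
  gray cast iron: M = 20.8 MN·m per $
  borosilicate glass: M = 3.81 MN·m per $
  silicon nitride: M = 1.23 MN·m per $
  commercially pure titanium: M = 1.18 MN·m per $
Highest index: gray cast iron.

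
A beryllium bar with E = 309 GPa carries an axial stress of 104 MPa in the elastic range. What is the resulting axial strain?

3.37×10⁻⁴

ε = σ/E = 104 / 309000 = 3.37×10⁻⁴.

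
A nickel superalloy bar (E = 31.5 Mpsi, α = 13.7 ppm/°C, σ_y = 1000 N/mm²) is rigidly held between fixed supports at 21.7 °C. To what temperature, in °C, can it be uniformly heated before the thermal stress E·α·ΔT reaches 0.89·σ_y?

321 °C

E = 31.5 Mpsi = 217.2 GPa.
σ_y = 1000 N/mm² = 1000 MPa.
E·α·ΔT = 890.0 MPa ⇒ ΔT = 890.0 / (217.2×10³ × 13.7×10⁻⁶) = 299.1 K.
T = 21.7 + 299.1 = 320.8 °C.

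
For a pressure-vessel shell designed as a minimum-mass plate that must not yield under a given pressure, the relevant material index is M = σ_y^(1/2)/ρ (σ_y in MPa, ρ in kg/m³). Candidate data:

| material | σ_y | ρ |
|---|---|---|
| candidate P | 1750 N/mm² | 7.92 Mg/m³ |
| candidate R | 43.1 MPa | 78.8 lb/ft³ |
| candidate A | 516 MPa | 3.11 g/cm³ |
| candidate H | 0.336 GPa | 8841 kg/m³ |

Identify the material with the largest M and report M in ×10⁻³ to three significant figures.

candidate A, M = 7.30×10⁻³

In SI units:
  candidate P: σ_y = 1750 MPa, ρ = 7920 kg/m³
  candidate R: σ_y = 43.10 MPa, ρ = 1262 kg/m³
  candidate A: σ_y = 516.0 MPa, ρ = 3110 kg/m³
  candidate H: σ_y = 336.0 MPa, ρ = 8841 kg/m³
  candidate A: M = 7.30×10⁻³
  candidate P: M = 5.28×10⁻³
  candidate R: M = 5.20×10⁻³
  candidate H: M = 2.07×10⁻³
Candidate A ranks first.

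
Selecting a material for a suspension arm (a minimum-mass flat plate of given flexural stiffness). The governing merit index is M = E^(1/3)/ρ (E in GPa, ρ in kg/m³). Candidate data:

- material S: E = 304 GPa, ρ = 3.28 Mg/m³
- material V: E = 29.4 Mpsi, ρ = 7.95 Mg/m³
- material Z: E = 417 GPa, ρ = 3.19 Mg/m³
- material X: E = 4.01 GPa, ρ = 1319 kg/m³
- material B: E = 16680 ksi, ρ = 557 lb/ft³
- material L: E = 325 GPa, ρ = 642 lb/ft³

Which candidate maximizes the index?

Normalizing units and computing the index:
  material S: E = 304.0 GPa, ρ = 3280 kg/m³
  material V: E = 202.7 GPa, ρ = 7950 kg/m³
  material Z: E = 417.0 GPa, ρ = 3190 kg/m³
  material X: E = 4.010 GPa, ρ = 1319 kg/m³
  material B: E = 115.0 GPa, ρ = 8922 kg/m³
  material L: E = 325.0 GPa, ρ = 10280 kg/m³
  material Z: M = 2.34×10⁻³
  material S: M = 2.05×10⁻³
  material X: M = 1.20×10⁻³
  material V: M = 0.739×10⁻³
  material L: M = 0.669×10⁻³
  material B: M = 0.545×10⁻³
The maximum is for material Z.

material Z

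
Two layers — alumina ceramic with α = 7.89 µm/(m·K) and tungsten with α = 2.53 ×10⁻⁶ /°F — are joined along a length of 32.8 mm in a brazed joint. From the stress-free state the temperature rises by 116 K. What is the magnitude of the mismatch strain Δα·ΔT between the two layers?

3.87×10⁻⁴

tungsten: α = 2.53×10⁻⁶/°F × 9/5 = 4.55×10⁻⁶/K.
Δα = |7.89 − 4.55|×10⁻⁶/K = 3.34×10⁻⁶/K.
Mismatch strain = Δα·ΔT = 3.34×10⁻⁶ × 116.0 = 3.87×10⁻⁴.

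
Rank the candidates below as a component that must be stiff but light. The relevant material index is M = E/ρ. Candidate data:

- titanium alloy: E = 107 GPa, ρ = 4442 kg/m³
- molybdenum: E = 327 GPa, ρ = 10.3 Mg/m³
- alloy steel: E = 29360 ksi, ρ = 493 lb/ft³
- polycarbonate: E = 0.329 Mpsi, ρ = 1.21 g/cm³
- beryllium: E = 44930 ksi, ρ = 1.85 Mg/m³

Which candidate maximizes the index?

Normalizing units and computing the index:
  titanium alloy: E = 107.0 GPa, ρ = 4442 kg/m³
  molybdenum: E = 327.0 GPa, ρ = 10300 kg/m³
  alloy steel: E = 202.4 GPa, ρ = 7897 kg/m³
  polycarbonate: E = 2.268 GPa, ρ = 1210 kg/m³
  beryllium: E = 309.8 GPa, ρ = 1850 kg/m³
  beryllium: M = 167 MN·m/kg
  molybdenum: M = 31.7 MN·m/kg
  alloy steel: M = 25.6 MN·m/kg
  titanium alloy: M = 24.1 MN·m/kg
  polycarbonate: M = 1.87 MN·m/kg
Beryllium ranks first.

beryllium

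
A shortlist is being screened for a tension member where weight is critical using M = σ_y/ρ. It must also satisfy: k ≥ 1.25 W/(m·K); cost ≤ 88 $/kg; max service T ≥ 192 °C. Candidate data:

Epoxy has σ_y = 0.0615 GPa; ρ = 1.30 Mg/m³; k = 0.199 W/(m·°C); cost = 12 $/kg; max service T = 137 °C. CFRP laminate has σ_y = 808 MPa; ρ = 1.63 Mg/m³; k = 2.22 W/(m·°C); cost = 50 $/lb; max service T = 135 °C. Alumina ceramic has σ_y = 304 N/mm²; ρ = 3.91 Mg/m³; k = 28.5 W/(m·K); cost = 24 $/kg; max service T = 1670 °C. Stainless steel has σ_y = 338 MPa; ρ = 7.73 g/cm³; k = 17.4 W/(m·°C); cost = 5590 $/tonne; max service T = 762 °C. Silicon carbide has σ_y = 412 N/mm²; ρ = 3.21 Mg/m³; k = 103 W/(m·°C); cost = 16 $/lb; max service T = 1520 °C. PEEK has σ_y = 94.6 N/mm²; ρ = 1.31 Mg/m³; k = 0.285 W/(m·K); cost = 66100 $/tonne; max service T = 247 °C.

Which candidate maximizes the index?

Screen on constraints: k ≥ 1.25 W/(m·K); cost ≤ 88 $/kg; max service T ≥ 192 °C. Survivors: alumina ceramic, stainless steel, silicon carbide.
After converting to SI:
  alumina ceramic: σ_y = 304.0 MPa, ρ = 3910 kg/m³
  stainless steel: σ_y = 338.0 MPa, ρ = 7730 kg/m³
  silicon carbide: σ_y = 412.0 MPa, ρ = 3210 kg/m³
  silicon carbide: M = 128 kN·m/kg
  alumina ceramic: M = 77.7 kN·m/kg
  stainless steel: M = 43.7 kN·m/kg
The maximum is for silicon carbide.

silicon carbide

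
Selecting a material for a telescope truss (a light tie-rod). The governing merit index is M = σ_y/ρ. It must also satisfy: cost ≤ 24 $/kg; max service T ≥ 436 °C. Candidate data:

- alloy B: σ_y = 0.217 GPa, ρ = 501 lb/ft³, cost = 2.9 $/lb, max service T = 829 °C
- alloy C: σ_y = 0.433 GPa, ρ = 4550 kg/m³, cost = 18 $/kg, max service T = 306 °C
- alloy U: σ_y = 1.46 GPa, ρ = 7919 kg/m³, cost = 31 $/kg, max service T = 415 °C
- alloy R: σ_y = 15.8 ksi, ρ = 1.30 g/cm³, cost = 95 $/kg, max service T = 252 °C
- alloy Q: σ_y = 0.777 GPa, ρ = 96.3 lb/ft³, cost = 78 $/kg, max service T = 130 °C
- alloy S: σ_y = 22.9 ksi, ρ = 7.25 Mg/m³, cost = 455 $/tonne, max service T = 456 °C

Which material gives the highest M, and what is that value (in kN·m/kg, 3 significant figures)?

alloy B, M = 27.0 kN·m/kg

Screen on constraints: cost ≤ 24 $/kg; max service T ≥ 436 °C. Survivors: alloy B, alloy S.
Convert each candidate to consistent units, then evaluate M:
  alloy B: σ_y = 217.0 MPa, ρ = 8025 kg/m³
  alloy S: σ_y = 157.9 MPa, ρ = 7250 kg/m³
  alloy B: M = 27.0 kN·m/kg
  alloy S: M = 21.8 kN·m/kg
The maximum is for alloy B.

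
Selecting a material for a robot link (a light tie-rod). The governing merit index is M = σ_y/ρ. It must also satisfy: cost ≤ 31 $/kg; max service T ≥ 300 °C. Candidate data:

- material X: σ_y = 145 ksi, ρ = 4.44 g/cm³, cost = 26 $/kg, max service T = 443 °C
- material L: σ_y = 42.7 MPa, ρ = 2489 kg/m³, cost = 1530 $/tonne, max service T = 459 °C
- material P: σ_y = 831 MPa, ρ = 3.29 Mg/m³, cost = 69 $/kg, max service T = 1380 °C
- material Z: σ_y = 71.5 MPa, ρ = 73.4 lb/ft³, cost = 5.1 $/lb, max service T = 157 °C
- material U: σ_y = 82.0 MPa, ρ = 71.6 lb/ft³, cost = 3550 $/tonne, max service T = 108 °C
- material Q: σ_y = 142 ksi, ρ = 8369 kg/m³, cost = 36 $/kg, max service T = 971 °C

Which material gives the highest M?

material X

Screen on constraints: cost ≤ 31 $/kg; max service T ≥ 300 °C. Survivors: material X, material L.
Normalizing units and computing the index:
  material X: σ_y = 999.7 MPa, ρ = 4440 kg/m³
  material L: σ_y = 42.70 MPa, ρ = 2489 kg/m³
  material X: M = 225 kN·m/kg
  material L: M = 17.2 kN·m/kg
Highest index: material X.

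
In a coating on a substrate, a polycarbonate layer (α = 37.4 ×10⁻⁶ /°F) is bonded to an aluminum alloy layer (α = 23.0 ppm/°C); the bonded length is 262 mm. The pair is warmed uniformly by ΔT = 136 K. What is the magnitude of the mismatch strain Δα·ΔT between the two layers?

6.03×10⁻³

polycarbonate: α = 37.4×10⁻⁶/°F × 9/5 = 67.3×10⁻⁶/K.
Δα = |67.3 − 23.0|×10⁻⁶/K = 44.3×10⁻⁶/K.
Mismatch strain = Δα·ΔT = 44.3×10⁻⁶ × 136.0 = 6.03×10⁻³.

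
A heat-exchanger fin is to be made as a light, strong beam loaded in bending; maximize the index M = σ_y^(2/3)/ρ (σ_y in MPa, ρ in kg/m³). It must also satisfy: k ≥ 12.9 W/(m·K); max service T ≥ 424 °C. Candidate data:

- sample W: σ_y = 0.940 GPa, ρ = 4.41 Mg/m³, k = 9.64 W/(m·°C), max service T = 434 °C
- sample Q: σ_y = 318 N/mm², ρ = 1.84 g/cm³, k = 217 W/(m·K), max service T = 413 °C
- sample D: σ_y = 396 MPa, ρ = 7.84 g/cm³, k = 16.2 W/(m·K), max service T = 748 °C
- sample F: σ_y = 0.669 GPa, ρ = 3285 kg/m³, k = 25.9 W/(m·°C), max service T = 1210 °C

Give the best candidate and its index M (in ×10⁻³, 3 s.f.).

sample F, M = 23.3×10⁻³

Screen on constraints: k ≥ 12.9 W/(m·K); max service T ≥ 424 °C. Survivors: sample D, sample F.
Convert each candidate to consistent units, then evaluate M:
  sample D: σ_y = 396.0 MPa, ρ = 7840 kg/m³
  sample F: σ_y = 669.0 MPa, ρ = 3285 kg/m³
  sample F: M = 23.3×10⁻³
  sample D: M = 6.88×10⁻³
Sample F has the largest M.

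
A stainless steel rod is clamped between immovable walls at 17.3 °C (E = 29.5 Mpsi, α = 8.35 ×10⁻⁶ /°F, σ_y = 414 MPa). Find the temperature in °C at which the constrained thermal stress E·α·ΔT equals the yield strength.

153 °C

E = 29.5 Mpsi = 203.4 GPa.
α = 8.35×10⁻⁶/°F × 9/5 = 15.0×10⁻⁶/K.
E·α·ΔT = 414.0 MPa ⇒ ΔT = 414.0 / (203.4×10³ × 15.0×10⁻⁶) = 135.4 K.
T = 17.3 + 135.4 = 152.7 °C.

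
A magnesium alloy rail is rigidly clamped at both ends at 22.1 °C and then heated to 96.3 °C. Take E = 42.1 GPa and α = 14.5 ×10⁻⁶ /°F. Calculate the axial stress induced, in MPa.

α = 14.5×10⁻⁶/°F × 9/5 = 26.1×10⁻⁶/K.
ΔT = 74.20 K. Constrained thermal stress σ = E·α·ΔT = 42.10×10³ MPa × 26.1×10⁻⁶ × 74.20 = 81.5 MPa (compressive).

81.5 MPa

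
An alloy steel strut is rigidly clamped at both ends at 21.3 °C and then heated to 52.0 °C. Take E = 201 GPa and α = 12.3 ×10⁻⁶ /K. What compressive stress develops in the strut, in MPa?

75.9 MPa

ΔT = 30.70 K. Constrained thermal stress σ = E·α·ΔT = 201.0×10³ MPa × 12.3×10⁻⁶ × 30.70 = 75.9 MPa (compressive).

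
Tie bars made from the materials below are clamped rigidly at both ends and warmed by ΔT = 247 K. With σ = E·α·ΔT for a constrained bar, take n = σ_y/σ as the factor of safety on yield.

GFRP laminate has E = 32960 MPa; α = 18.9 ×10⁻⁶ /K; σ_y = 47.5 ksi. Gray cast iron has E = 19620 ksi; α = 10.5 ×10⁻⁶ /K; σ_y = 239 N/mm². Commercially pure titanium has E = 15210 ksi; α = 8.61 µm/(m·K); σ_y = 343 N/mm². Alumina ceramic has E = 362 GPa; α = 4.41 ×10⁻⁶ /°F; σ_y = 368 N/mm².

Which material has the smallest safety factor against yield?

alumina ceramic

Per material, after unit conversion:
  GFRP laminate: E = 32.96, α = 18.9, σ_y = 327.5 → σ = 154 MPa, n = 2.13
  gray cast iron: E = 135.3, α = 10.5, σ_y = 239.0 → σ = 351 MPa, n = 0.681
  commercially pure titanium: E = 104.9, α = 8.61, σ_y = 343.0 → σ = 223 MPa, n = 1.54
  alumina ceramic: E = 362.0, α = 7.94, σ_y = 368.0 → σ = 710 MPa, n = 0.518
Smallest n: alumina ceramic with n = 0.518.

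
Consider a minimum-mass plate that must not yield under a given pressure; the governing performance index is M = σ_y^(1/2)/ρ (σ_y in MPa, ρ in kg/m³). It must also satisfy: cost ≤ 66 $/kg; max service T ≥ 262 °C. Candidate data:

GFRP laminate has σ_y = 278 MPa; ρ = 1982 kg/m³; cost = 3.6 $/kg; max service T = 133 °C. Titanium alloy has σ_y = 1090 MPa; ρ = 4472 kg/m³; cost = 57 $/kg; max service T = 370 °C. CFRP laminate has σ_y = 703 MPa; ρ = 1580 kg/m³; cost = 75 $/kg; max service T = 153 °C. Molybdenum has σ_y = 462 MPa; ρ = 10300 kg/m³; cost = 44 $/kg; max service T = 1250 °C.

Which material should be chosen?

titanium alloy

Screen on constraints: cost ≤ 66 $/kg; max service T ≥ 262 °C. Survivors: titanium alloy, molybdenum.
Evaluate M for each candidate:
  titanium alloy: M = 7.38×10⁻³
  molybdenum: M = 2.09×10⁻³
Highest index: titanium alloy.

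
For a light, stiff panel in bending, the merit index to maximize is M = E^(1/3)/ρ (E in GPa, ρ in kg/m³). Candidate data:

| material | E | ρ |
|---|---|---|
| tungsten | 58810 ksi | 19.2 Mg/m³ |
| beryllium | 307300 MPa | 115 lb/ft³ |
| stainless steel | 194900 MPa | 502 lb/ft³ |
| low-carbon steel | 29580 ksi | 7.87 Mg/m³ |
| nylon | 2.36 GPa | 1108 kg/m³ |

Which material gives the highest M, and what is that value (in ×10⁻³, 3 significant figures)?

In SI units:
  tungsten: E = 405.5 GPa, ρ = 19200 kg/m³
  beryllium: E = 307.3 GPa, ρ = 1842 kg/m³
  stainless steel: E = 194.9 GPa, ρ = 8041 kg/m³
  low-carbon steel: E = 203.9 GPa, ρ = 7870 kg/m³
  nylon: E = 2.360 GPa, ρ = 1108 kg/m³
  beryllium: M = 3.66×10⁻³
  nylon: M = 1.20×10⁻³
  low-carbon steel: M = 0.748×10⁻³
  stainless steel: M = 0.721×10⁻³
  tungsten: M = 0.385×10⁻³
Beryllium ranks first.

beryllium, M = 3.66×10⁻³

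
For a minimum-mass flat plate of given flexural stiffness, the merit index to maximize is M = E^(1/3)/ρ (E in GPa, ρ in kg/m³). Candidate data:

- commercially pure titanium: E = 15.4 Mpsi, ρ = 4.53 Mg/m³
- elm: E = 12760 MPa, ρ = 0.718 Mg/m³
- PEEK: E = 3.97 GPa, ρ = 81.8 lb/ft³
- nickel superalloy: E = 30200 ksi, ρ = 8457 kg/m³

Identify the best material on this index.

elm

Putting every candidate on a common basis:
  commercially pure titanium: E = 106.2 GPa, ρ = 4530 kg/m³
  elm: E = 12.76 GPa, ρ = 718.0 kg/m³
  PEEK: E = 3.970 GPa, ρ = 1310 kg/m³
  nickel superalloy: E = 208.2 GPa, ρ = 8457 kg/m³
  elm: M = 3.25×10⁻³
  PEEK: M = 1.21×10⁻³
  commercially pure titanium: M = 1.05×10⁻³
  nickel superalloy: M = 0.701×10⁻³
Highest index: elm.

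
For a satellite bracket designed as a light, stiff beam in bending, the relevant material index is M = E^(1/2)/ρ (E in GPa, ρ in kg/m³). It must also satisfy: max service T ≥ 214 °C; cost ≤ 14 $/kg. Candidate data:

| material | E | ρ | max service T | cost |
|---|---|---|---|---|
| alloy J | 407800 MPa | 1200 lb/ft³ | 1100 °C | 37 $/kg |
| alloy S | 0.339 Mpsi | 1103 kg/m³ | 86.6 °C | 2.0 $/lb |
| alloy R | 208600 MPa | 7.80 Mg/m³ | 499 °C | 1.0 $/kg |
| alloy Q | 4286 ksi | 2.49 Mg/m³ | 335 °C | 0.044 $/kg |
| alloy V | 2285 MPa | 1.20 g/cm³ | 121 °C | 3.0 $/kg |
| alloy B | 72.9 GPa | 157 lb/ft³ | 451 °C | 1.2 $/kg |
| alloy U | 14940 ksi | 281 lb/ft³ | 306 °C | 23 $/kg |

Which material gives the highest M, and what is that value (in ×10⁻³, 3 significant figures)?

alloy B, M = 3.40×10⁻³

Screen on constraints: max service T ≥ 214 °C; cost ≤ 14 $/kg. Survivors: alloy R, alloy Q, alloy B.
Normalizing units and computing the index:
  alloy R: E = 208.6 GPa, ρ = 7800 kg/m³
  alloy Q: E = 29.55 GPa, ρ = 2490 kg/m³
  alloy B: E = 72.90 GPa, ρ = 2515 kg/m³
  alloy B: M = 3.40×10⁻³
  alloy Q: M = 2.18×10⁻³
  alloy R: M = 1.85×10⁻³
The maximum is for alloy B.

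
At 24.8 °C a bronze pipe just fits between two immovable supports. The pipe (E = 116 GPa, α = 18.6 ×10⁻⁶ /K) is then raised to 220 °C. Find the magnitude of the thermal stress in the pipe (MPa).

ΔT = 195.2 K. Constrained thermal stress σ = E·α·ΔT = 116.0×10³ MPa × 18.6×10⁻⁶ × 195.2 = 421 MPa (compressive).

421 MPa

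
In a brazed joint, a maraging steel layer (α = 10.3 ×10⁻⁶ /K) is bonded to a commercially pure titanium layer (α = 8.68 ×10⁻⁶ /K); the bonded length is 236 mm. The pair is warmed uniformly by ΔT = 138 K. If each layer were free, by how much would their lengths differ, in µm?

52.8 µm

Δα = |10.3 − 8.68|×10⁻⁶/K = 1.62×10⁻⁶/K.
ΔL_mismatch = Δα·L·ΔT = 1.62×10⁻⁶ × 236.0 mm × 138.0 K = 52.8 µm.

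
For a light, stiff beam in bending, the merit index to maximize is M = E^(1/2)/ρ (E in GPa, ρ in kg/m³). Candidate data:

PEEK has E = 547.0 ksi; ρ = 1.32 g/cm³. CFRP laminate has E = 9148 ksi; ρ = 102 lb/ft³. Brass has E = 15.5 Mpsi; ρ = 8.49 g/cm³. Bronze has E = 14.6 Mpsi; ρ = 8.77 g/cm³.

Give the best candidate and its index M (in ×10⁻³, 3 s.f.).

CFRP laminate, M = 4.86×10⁻³

In SI units:
  PEEK: E = 3.771 GPa, ρ = 1320 kg/m³
  CFRP laminate: E = 63.07 GPa, ρ = 1634 kg/m³
  brass: E = 106.9 GPa, ρ = 8490 kg/m³
  bronze: E = 100.7 GPa, ρ = 8770 kg/m³
  CFRP laminate: M = 4.86×10⁻³
  PEEK: M = 1.47×10⁻³
  brass: M = 1.22×10⁻³
  bronze: M = 1.14×10⁻³
Highest index: CFRP laminate.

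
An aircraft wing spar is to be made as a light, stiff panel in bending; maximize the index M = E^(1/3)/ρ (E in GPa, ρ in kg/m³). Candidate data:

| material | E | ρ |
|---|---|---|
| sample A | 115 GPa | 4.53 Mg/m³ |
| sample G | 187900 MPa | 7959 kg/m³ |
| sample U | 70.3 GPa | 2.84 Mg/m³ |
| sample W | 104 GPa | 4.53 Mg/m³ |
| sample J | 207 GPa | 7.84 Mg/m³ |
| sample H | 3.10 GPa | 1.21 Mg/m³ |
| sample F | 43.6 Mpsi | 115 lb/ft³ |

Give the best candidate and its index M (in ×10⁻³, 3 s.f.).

sample F, M = 3.64×10⁻³

Normalizing units and computing the index:
  sample A: E = 115.0 GPa, ρ = 4530 kg/m³
  sample G: E = 187.9 GPa, ρ = 7959 kg/m³
  sample U: E = 70.30 GPa, ρ = 2840 kg/m³
  sample W: E = 104.0 GPa, ρ = 4530 kg/m³
  sample J: E = 207.0 GPa, ρ = 7840 kg/m³
  sample H: E = 3.100 GPa, ρ = 1210 kg/m³
  sample F: E = 300.6 GPa, ρ = 1842 kg/m³
  sample F: M = 3.64×10⁻³
  sample U: M = 1.45×10⁻³
  sample H: M = 1.21×10⁻³
  sample A: M = 1.07×10⁻³
  sample W: M = 1.04×10⁻³
  sample J: M = 0.755×10⁻³
  sample G: M = 0.720×10⁻³
Sample F has the largest M.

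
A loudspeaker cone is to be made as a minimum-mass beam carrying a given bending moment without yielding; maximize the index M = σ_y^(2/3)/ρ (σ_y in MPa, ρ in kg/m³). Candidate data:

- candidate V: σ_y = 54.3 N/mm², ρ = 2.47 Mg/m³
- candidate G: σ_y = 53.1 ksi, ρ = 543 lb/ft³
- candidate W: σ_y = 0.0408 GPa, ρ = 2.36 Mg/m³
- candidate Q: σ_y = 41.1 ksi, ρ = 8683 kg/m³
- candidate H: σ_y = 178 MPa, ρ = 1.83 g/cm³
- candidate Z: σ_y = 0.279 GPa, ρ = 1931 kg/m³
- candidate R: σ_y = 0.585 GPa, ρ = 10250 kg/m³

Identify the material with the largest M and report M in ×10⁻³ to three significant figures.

candidate Z, M = 22.1×10⁻³

After converting to SI:
  candidate V: σ_y = 54.30 MPa, ρ = 2470 kg/m³
  candidate G: σ_y = 366.1 MPa, ρ = 8698 kg/m³
  candidate W: σ_y = 40.80 MPa, ρ = 2360 kg/m³
  candidate Q: σ_y = 283.4 MPa, ρ = 8683 kg/m³
  candidate H: σ_y = 178.0 MPa, ρ = 1830 kg/m³
  candidate Z: σ_y = 279.0 MPa, ρ = 1931 kg/m³
  candidate R: σ_y = 585.0 MPa, ρ = 10250 kg/m³
  candidate Z: M = 22.1×10⁻³
  candidate H: M = 17.3×10⁻³
  candidate R: M = 6.82×10⁻³
  candidate G: M = 5.88×10⁻³
  candidate V: M = 5.81×10⁻³
  candidate W: M = 5.02×10⁻³
  candidate Q: M = 4.97×10⁻³
Candidate Z ranks first.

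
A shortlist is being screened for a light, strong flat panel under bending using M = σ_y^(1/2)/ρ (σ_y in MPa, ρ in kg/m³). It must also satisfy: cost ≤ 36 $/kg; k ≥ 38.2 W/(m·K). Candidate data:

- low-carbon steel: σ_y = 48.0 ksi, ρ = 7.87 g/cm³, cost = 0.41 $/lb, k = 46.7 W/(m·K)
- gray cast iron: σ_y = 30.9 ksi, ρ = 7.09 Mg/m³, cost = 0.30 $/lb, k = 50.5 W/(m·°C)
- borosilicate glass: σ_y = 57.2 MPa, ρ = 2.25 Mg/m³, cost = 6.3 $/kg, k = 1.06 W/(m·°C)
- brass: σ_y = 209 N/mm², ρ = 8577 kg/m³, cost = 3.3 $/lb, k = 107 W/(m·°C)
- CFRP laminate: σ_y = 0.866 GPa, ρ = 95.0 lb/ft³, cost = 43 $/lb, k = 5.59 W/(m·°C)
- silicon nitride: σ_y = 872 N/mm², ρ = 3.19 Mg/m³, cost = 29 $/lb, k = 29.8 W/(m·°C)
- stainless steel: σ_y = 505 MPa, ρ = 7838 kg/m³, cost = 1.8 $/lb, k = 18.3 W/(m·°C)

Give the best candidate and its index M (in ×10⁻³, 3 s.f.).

Screen on constraints: cost ≤ 36 $/kg; k ≥ 38.2 W/(m·K). Survivors: low-carbon steel, gray cast iron, brass.
After converting to SI:
  low-carbon steel: σ_y = 330.9 MPa, ρ = 7870 kg/m³
  gray cast iron: σ_y = 213.0 MPa, ρ = 7090 kg/m³
  brass: σ_y = 209.0 MPa, ρ = 8577 kg/m³
  low-carbon steel: M = 2.31×10⁻³
  gray cast iron: M = 2.06×10⁻³
  brass: M = 1.69×10⁻³
The maximum is for low-carbon steel.

low-carbon steel, M = 2.31×10⁻³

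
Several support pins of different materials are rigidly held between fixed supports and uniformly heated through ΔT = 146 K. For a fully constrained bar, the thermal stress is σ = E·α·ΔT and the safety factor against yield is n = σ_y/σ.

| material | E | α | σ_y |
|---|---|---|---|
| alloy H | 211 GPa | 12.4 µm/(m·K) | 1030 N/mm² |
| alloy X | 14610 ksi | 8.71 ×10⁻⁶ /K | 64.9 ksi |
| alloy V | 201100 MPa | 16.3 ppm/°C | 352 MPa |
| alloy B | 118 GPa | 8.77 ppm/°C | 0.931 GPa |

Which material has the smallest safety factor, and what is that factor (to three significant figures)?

With everything in SI (GPa, ×10⁻⁶/K, MPa):
  alloy H: E = 211.0, α = 12.4, σ_y = 1030 → σ = 382 MPa, n = 2.70
  alloy X: E = 100.7, α = 8.71, σ_y = 447.5 → σ = 128 MPa, n = 3.49
  alloy V: E = 201.1, α = 16.3, σ_y = 352.0 → σ = 479 MPa, n = 0.736
  alloy B: E = 118.0, α = 8.77, σ_y = 931.0 → σ = 151 MPa, n = 6.16
The minimum is alloy V at n = 0.736.

alloy V, n = 0.736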